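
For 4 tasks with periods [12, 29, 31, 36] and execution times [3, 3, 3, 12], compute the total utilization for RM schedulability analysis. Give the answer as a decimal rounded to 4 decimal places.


Compute individual utilizations (exact fractions):
  Task 1: C/T = 3/12 = 1/4 (approx. 0.25)
  Task 2: C/T = 3/29 (approx. 0.1034)
  Task 3: C/T = 3/31 (approx. 0.0968)
  Task 4: C/T = 12/36 = 1/3 (approx. 0.3333)
Total utilization U = 1/4 + 3/29 + 3/31 + 1/3 = 8453/10788
Rounded to 4 decimal places: U = 0.7836
RM (Liu & Layland) bound for 4 tasks = 0.756828; compare with U = 8453/10788 (approx. 0.783556)
bound < U <= 1, so the RM sufficient condition is not met (inconclusive; an exact test such as response-time analysis is needed).

0.7836


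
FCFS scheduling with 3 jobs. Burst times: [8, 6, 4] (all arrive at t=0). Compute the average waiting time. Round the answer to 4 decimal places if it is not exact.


FCFS order (as given): [8, 6, 4]
Waiting times:
  Job 1: wait = 0
  Job 2: wait = 8
  Job 3: wait = 14
Sum of waiting times = 22
Average waiting time = 22/3 = 7.3333

7.3333


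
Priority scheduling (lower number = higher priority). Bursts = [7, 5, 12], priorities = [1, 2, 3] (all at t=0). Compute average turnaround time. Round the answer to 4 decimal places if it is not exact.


Sort by priority (ascending = highest first):
Order: [(1, 7), (2, 5), (3, 12)]
Completion times:
  Priority 1, burst=7, C=7
  Priority 2, burst=5, C=12
  Priority 3, burst=12, C=24
Average turnaround = 43/3 = 14.3333

14.3333


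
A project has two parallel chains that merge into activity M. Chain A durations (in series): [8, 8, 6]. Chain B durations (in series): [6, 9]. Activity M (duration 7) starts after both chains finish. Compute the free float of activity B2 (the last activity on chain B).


ES(B2) = sum of predecessors on chain B = 6
EF(B2) = ES + duration = 6 + 9 = 15
Successor of B2 is M. ES(M) = max(sum(A), sum(B)) = max(22, 15) = 22
Free float = ES(successor) - EF(current) = 22 - 15 = 7

7


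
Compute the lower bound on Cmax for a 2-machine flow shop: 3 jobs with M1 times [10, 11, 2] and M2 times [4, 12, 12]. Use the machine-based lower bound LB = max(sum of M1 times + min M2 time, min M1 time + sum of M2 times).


LB1 = sum(M1 times) + min(M2 times) = 23 + 4 = 27
LB2 = min(M1 times) + sum(M2 times) = 2 + 28 = 30
Lower bound = max(LB1, LB2) = max(27, 30) = 30

30


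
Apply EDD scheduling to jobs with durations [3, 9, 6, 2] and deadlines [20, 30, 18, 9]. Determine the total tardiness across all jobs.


Sort by due date (EDD order): [(2, 9), (6, 18), (3, 20), (9, 30)]
Compute completion times and tardiness:
  Job 1: p=2, d=9, C=2, tardiness=max(0,2-9)=0
  Job 2: p=6, d=18, C=8, tardiness=max(0,8-18)=0
  Job 3: p=3, d=20, C=11, tardiness=max(0,11-20)=0
  Job 4: p=9, d=30, C=20, tardiness=max(0,20-30)=0
Total tardiness = 0

0


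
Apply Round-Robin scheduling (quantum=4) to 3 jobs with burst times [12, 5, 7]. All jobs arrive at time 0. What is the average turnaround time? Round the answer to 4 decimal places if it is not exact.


Time quantum = 4
Execution trace:
  J1 runs 4 units, time = 4
  J2 runs 4 units, time = 8
  J3 runs 4 units, time = 12
  J1 runs 4 units, time = 16
  J2 runs 1 units, time = 17
  J3 runs 3 units, time = 20
  J1 runs 4 units, time = 24
Finish times: [24, 17, 20]
Average turnaround = 61/3 = 20.3333

20.3333


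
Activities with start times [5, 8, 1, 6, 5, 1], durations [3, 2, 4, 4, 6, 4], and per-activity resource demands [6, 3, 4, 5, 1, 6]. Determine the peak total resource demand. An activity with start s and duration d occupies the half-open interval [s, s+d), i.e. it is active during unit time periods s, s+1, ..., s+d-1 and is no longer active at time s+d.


Each activity i is active on [start_i, start_i + duration_i).
Compute total resource usage per time slot:
  t=0: active resources = [], total = 0
  t=1: active resources = [4, 6], total = 10
  t=2: active resources = [4, 6], total = 10
  t=3: active resources = [4, 6], total = 10
  t=4: active resources = [4, 6], total = 10
  t=5: active resources = [6, 1], total = 7
  t=6: active resources = [6, 5, 1], total = 12
  t=7: active resources = [6, 5, 1], total = 12
  t=8: active resources = [3, 5, 1], total = 9
  t=9: active resources = [3, 5, 1], total = 9
  t=10: active resources = [1], total = 1
Peak resource demand = 12

12


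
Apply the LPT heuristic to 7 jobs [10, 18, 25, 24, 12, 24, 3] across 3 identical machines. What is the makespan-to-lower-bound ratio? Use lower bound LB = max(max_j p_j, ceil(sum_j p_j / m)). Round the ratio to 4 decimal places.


LPT order: [25, 24, 24, 18, 12, 10, 3]
Machine loads after assignment: [38, 42, 36]
LPT makespan = 42
Lower bound = max(max_job, ceil(total/3)) = max(25, 39) = 39
Ratio = 42 / 39 = 1.0769

1.0769


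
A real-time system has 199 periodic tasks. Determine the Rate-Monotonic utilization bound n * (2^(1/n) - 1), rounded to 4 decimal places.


Compute 2^(1/199) = 1.0034892249
Subtract 1: 1.0034892249 - 1 = 0.0034892249
Multiply by n: 199 * 0.0034892249 = 0.6943557551
Round to 4 dp: 0.6944

0.6944


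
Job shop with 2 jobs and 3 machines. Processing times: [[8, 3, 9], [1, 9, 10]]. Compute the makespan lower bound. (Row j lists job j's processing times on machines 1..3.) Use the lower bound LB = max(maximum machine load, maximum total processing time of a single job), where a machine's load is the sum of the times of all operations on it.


Machine loads:
  Machine 1: 8 + 1 = 9
  Machine 2: 3 + 9 = 12
  Machine 3: 9 + 10 = 19
Max machine load = 19
Job totals:
  Job 1: 20
  Job 2: 20
Max job total = 20
Lower bound = max(19, 20) = 20

20


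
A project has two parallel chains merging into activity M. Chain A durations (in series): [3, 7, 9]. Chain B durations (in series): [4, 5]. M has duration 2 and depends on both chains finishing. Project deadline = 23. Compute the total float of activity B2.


Forward pass: ES(B2) = sum of predecessors on chain B = 4
EF = ES + duration = 4 + 5 = 9
Backward pass: LF(M) = deadline = 23; LS(M) = 23 - 2 = 21
LF(B2) = LS(M) - sum(successors on chain B) = 21 - 0 = 21
LS = LF - duration = 21 - 5 = 16
Total float = LS - ES = 16 - 4 = 12

12


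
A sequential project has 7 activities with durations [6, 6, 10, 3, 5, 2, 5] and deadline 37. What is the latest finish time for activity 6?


LF(activity 6) = deadline - sum of successor durations
Successors: activities 7 through 7 with durations [5]
Sum of successor durations = 5
LF = 37 - 5 = 32

32


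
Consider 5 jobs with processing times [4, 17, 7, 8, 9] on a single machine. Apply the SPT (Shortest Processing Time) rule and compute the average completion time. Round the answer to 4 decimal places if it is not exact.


Sort jobs by processing time (SPT order): [4, 7, 8, 9, 17]
Compute completion times sequentially:
  Job 1: processing = 4, completes at 4
  Job 2: processing = 7, completes at 11
  Job 3: processing = 8, completes at 19
  Job 4: processing = 9, completes at 28
  Job 5: processing = 17, completes at 45
Sum of completion times = 107
Average completion time = 107/5 = 21.4

21.4


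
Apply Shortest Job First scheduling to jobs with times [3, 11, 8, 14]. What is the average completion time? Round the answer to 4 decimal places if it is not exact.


SJF order (ascending): [3, 8, 11, 14]
Completion times:
  Job 1: burst=3, C=3
  Job 2: burst=8, C=11
  Job 3: burst=11, C=22
  Job 4: burst=14, C=36
Average completion = 72/4 = 18.0

18.0


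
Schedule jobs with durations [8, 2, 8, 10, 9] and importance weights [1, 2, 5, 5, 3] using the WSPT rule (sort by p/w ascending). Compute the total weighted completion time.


Compute p/w ratios and sort ascending (WSPT): [(2, 2), (8, 5), (10, 5), (9, 3), (8, 1)]
Compute weighted completion times:
  Job (p=2,w=2): C=2, w*C=2*2=4
  Job (p=8,w=5): C=10, w*C=5*10=50
  Job (p=10,w=5): C=20, w*C=5*20=100
  Job (p=9,w=3): C=29, w*C=3*29=87
  Job (p=8,w=1): C=37, w*C=1*37=37
Total weighted completion time = 278

278


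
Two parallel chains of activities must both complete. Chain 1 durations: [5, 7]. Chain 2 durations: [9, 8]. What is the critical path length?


Path A total = 5 + 7 = 12
Path B total = 9 + 8 = 17
Critical path = longest path = max(12, 17) = 17

17


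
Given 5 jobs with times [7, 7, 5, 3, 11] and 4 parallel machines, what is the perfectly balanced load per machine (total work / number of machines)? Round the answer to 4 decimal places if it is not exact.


Total processing time = 7 + 7 + 5 + 3 + 11 = 33
Number of machines = 4
Ideal balanced load = 33 / 4 = 8.25

8.25


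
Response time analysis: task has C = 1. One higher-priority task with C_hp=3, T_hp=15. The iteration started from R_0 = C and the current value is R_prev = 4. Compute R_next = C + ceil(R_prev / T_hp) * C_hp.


R_next = C + ceil(R_prev / T_hp) * C_hp
ceil(4 / 15) = ceil(0.2667) = 1
Interference = 1 * 3 = 3
R_next = 1 + 3 = 4
R_next = R_prev, so the iteration has converged (response time = 4).

4


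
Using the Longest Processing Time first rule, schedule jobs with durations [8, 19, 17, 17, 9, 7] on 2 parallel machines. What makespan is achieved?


Sort jobs in decreasing order (LPT): [19, 17, 17, 9, 8, 7]
Assign each job to the least loaded machine:
  Machine 1: jobs [19, 9, 8], load = 36
  Machine 2: jobs [17, 17, 7], load = 41
Makespan = max load = 41

41


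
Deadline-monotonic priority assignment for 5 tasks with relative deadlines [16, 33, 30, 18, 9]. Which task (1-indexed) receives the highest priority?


Sort tasks by relative deadline (ascending):
  Task 5: deadline = 9
  Task 1: deadline = 16
  Task 4: deadline = 18
  Task 3: deadline = 30
  Task 2: deadline = 33
Priority order (highest first): [5, 1, 4, 3, 2]
Highest priority task = 5

5


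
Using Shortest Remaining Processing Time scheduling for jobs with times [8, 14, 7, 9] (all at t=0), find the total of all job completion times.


Since all jobs arrive at t=0, SRPT equals SPT ordering.
SPT order: [7, 8, 9, 14]
Completion times:
  Job 1: p=7, C=7
  Job 2: p=8, C=15
  Job 3: p=9, C=24
  Job 4: p=14, C=38
Total completion time = 7 + 15 + 24 + 38 = 84

84


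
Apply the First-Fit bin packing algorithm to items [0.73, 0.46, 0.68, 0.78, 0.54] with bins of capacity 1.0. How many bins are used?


Place items sequentially using First-Fit:
  Item 0.73 -> new Bin 1
  Item 0.46 -> new Bin 2
  Item 0.68 -> new Bin 3
  Item 0.78 -> new Bin 4
  Item 0.54 -> Bin 2 (now 1.0)
Total bins used = 4

4


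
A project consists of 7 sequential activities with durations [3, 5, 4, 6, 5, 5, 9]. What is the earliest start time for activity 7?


Activity 7 starts after activities 1 through 6 complete.
Predecessor durations: [3, 5, 4, 6, 5, 5]
ES = 3 + 5 + 4 + 6 + 5 + 5 = 28

28


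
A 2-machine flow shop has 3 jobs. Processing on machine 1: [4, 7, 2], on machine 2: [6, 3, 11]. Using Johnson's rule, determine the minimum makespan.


Apply Johnson's rule:
  Group 1 (a <= b): [(3, 2, 11), (1, 4, 6)]
  Group 2 (a > b): [(2, 7, 3)]
Optimal job order: [3, 1, 2]
Schedule:
  Job 3: M1 done at 2, M2 done at 13
  Job 1: M1 done at 6, M2 done at 19
  Job 2: M1 done at 13, M2 done at 22
Makespan = 22

22


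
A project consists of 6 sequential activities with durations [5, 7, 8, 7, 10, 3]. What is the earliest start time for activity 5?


Activity 5 starts after activities 1 through 4 complete.
Predecessor durations: [5, 7, 8, 7]
ES = 5 + 7 + 8 + 7 = 27

27


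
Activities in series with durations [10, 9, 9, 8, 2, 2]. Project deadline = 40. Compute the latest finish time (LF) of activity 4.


LF(activity 4) = deadline - sum of successor durations
Successors: activities 5 through 6 with durations [2, 2]
Sum of successor durations = 4
LF = 40 - 4 = 36

36


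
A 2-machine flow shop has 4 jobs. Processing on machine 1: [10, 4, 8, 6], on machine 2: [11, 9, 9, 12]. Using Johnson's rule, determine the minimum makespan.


Apply Johnson's rule:
  Group 1 (a <= b): [(2, 4, 9), (4, 6, 12), (3, 8, 9), (1, 10, 11)]
  Group 2 (a > b): []
Optimal job order: [2, 4, 3, 1]
Schedule:
  Job 2: M1 done at 4, M2 done at 13
  Job 4: M1 done at 10, M2 done at 25
  Job 3: M1 done at 18, M2 done at 34
  Job 1: M1 done at 28, M2 done at 45
Makespan = 45

45


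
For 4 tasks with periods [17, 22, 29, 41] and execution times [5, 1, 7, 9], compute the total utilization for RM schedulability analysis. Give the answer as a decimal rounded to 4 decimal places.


Compute individual utilizations (exact fractions):
  Task 1: C/T = 5/17 (approx. 0.2941)
  Task 2: C/T = 1/22 (approx. 0.0455)
  Task 3: C/T = 7/29 (approx. 0.2414)
  Task 4: C/T = 9/41 (approx. 0.2195)
Total utilization U = 5/17 + 1/22 + 7/29 + 9/41 = 355955/444686
Rounded to 4 decimal places: U = 0.8005
RM (Liu & Layland) bound for 4 tasks = 0.756828; compare with U = 355955/444686 (approx. 0.800464)
bound < U <= 1, so the RM sufficient condition is not met (inconclusive; an exact test such as response-time analysis is needed).

0.8005


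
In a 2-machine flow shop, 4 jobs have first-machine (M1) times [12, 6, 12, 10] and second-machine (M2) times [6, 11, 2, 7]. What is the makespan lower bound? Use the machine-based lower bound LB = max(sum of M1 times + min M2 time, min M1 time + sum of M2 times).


LB1 = sum(M1 times) + min(M2 times) = 40 + 2 = 42
LB2 = min(M1 times) + sum(M2 times) = 6 + 26 = 32
Lower bound = max(LB1, LB2) = max(42, 32) = 42

42


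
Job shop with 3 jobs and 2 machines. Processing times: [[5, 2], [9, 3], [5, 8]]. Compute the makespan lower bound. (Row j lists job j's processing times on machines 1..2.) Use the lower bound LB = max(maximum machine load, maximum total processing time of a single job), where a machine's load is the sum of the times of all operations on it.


Machine loads:
  Machine 1: 5 + 9 + 5 = 19
  Machine 2: 2 + 3 + 8 = 13
Max machine load = 19
Job totals:
  Job 1: 7
  Job 2: 12
  Job 3: 13
Max job total = 13
Lower bound = max(19, 13) = 19

19


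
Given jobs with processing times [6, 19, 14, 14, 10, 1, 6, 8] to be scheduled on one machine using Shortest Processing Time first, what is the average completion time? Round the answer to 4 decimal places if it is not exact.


Sort jobs by processing time (SPT order): [1, 6, 6, 8, 10, 14, 14, 19]
Compute completion times sequentially:
  Job 1: processing = 1, completes at 1
  Job 2: processing = 6, completes at 7
  Job 3: processing = 6, completes at 13
  Job 4: processing = 8, completes at 21
  Job 5: processing = 10, completes at 31
  Job 6: processing = 14, completes at 45
  Job 7: processing = 14, completes at 59
  Job 8: processing = 19, completes at 78
Sum of completion times = 255
Average completion time = 255/8 = 31.875

31.875


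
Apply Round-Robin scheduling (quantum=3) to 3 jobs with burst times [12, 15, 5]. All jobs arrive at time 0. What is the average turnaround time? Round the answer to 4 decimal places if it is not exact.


Time quantum = 3
Execution trace:
  J1 runs 3 units, time = 3
  J2 runs 3 units, time = 6
  J3 runs 3 units, time = 9
  J1 runs 3 units, time = 12
  J2 runs 3 units, time = 15
  J3 runs 2 units, time = 17
  J1 runs 3 units, time = 20
  J2 runs 3 units, time = 23
  J1 runs 3 units, time = 26
  J2 runs 3 units, time = 29
  J2 runs 3 units, time = 32
Finish times: [26, 32, 17]
Average turnaround = 75/3 = 25.0

25.0


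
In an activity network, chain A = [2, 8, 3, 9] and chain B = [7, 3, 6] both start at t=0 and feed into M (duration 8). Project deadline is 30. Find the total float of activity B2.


Forward pass: ES(B2) = sum of predecessors on chain B = 7
EF = ES + duration = 7 + 3 = 10
Backward pass: LF(M) = deadline = 30; LS(M) = 30 - 8 = 22
LF(B2) = LS(M) - sum(successors on chain B) = 22 - 6 = 16
LS = LF - duration = 16 - 3 = 13
Total float = LS - ES = 13 - 7 = 6

6


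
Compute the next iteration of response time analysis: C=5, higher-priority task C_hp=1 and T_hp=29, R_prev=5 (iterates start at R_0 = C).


R_next = C + ceil(R_prev / T_hp) * C_hp
ceil(5 / 29) = ceil(0.1724) = 1
Interference = 1 * 1 = 1
R_next = 5 + 1 = 6

6


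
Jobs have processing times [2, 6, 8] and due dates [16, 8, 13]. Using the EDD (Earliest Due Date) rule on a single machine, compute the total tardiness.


Sort by due date (EDD order): [(6, 8), (8, 13), (2, 16)]
Compute completion times and tardiness:
  Job 1: p=6, d=8, C=6, tardiness=max(0,6-8)=0
  Job 2: p=8, d=13, C=14, tardiness=max(0,14-13)=1
  Job 3: p=2, d=16, C=16, tardiness=max(0,16-16)=0
Total tardiness = 1

1


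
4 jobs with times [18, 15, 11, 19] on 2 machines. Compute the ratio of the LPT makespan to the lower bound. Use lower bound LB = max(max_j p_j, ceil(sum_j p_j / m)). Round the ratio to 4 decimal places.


LPT order: [19, 18, 15, 11]
Machine loads after assignment: [30, 33]
LPT makespan = 33
Lower bound = max(max_job, ceil(total/2)) = max(19, 32) = 32
Ratio = 33 / 32 = 1.0313

1.0313


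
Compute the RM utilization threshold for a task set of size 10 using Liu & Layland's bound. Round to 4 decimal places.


Compute 2^(1/10) = 1.0717734625
Subtract 1: 1.0717734625 - 1 = 0.0717734625
Multiply by n: 10 * 0.0717734625 = 0.7177346250
Round to 4 dp: 0.7177

0.7177


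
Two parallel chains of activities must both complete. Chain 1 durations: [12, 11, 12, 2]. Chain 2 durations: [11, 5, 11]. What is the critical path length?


Path A total = 12 + 11 + 12 + 2 = 37
Path B total = 11 + 5 + 11 = 27
Critical path = longest path = max(37, 27) = 37

37


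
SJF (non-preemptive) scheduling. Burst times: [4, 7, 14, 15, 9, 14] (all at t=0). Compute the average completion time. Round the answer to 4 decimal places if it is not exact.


SJF order (ascending): [4, 7, 9, 14, 14, 15]
Completion times:
  Job 1: burst=4, C=4
  Job 2: burst=7, C=11
  Job 3: burst=9, C=20
  Job 4: burst=14, C=34
  Job 5: burst=14, C=48
  Job 6: burst=15, C=63
Average completion = 180/6 = 30.0

30.0


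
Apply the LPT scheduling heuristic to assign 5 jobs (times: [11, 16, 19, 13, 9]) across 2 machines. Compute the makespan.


Sort jobs in decreasing order (LPT): [19, 16, 13, 11, 9]
Assign each job to the least loaded machine:
  Machine 1: jobs [19, 11], load = 30
  Machine 2: jobs [16, 13, 9], load = 38
Makespan = max load = 38

38


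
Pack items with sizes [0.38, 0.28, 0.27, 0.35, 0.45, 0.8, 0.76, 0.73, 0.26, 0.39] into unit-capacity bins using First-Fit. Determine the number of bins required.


Place items sequentially using First-Fit:
  Item 0.38 -> new Bin 1
  Item 0.28 -> Bin 1 (now 0.66)
  Item 0.27 -> Bin 1 (now 0.93)
  Item 0.35 -> new Bin 2
  Item 0.45 -> Bin 2 (now 0.8)
  Item 0.8 -> new Bin 3
  Item 0.76 -> new Bin 4
  Item 0.73 -> new Bin 5
  Item 0.26 -> Bin 5 (now 0.99)
  Item 0.39 -> new Bin 6
Total bins used = 6

6


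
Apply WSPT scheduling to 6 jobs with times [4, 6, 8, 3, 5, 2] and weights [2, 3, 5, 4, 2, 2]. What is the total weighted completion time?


Compute p/w ratios and sort ascending (WSPT): [(3, 4), (2, 2), (8, 5), (4, 2), (6, 3), (5, 2)]
Compute weighted completion times:
  Job (p=3,w=4): C=3, w*C=4*3=12
  Job (p=2,w=2): C=5, w*C=2*5=10
  Job (p=8,w=5): C=13, w*C=5*13=65
  Job (p=4,w=2): C=17, w*C=2*17=34
  Job (p=6,w=3): C=23, w*C=3*23=69
  Job (p=5,w=2): C=28, w*C=2*28=56
Total weighted completion time = 246

246


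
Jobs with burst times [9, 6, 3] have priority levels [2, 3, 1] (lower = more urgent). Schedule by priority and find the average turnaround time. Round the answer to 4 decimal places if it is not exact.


Sort by priority (ascending = highest first):
Order: [(1, 3), (2, 9), (3, 6)]
Completion times:
  Priority 1, burst=3, C=3
  Priority 2, burst=9, C=12
  Priority 3, burst=6, C=18
Average turnaround = 33/3 = 11.0

11.0


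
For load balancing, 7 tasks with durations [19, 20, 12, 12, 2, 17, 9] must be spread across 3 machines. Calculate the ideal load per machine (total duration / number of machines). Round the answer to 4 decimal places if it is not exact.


Total processing time = 19 + 20 + 12 + 12 + 2 + 17 + 9 = 91
Number of machines = 3
Ideal balanced load = 91 / 3 = 30.3333

30.3333


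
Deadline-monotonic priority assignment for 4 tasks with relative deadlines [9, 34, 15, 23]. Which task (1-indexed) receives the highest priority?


Sort tasks by relative deadline (ascending):
  Task 1: deadline = 9
  Task 3: deadline = 15
  Task 4: deadline = 23
  Task 2: deadline = 34
Priority order (highest first): [1, 3, 4, 2]
Highest priority task = 1

1


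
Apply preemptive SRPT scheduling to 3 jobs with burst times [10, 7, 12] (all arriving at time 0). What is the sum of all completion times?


Since all jobs arrive at t=0, SRPT equals SPT ordering.
SPT order: [7, 10, 12]
Completion times:
  Job 1: p=7, C=7
  Job 2: p=10, C=17
  Job 3: p=12, C=29
Total completion time = 7 + 17 + 29 = 53

53


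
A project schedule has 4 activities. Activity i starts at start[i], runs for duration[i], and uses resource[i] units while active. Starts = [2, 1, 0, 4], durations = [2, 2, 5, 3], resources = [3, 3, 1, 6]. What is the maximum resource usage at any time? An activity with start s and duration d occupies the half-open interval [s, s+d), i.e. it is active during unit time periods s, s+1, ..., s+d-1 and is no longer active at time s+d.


Each activity i is active on [start_i, start_i + duration_i).
Compute total resource usage per time slot:
  t=0: active resources = [1], total = 1
  t=1: active resources = [3, 1], total = 4
  t=2: active resources = [3, 3, 1], total = 7
  t=3: active resources = [3, 1], total = 4
  t=4: active resources = [1, 6], total = 7
  t=5: active resources = [6], total = 6
  t=6: active resources = [6], total = 6
Peak resource demand = 7

7


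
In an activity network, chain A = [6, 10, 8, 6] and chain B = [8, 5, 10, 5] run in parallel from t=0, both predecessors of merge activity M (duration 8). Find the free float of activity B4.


ES(B4) = sum of predecessors on chain B = 23
EF(B4) = ES + duration = 23 + 5 = 28
Successor of B4 is M. ES(M) = max(sum(A), sum(B)) = max(30, 28) = 30
Free float = ES(successor) - EF(current) = 30 - 28 = 2

2


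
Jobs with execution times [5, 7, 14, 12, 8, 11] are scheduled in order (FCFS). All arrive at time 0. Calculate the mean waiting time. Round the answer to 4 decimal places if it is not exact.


FCFS order (as given): [5, 7, 14, 12, 8, 11]
Waiting times:
  Job 1: wait = 0
  Job 2: wait = 5
  Job 3: wait = 12
  Job 4: wait = 26
  Job 5: wait = 38
  Job 6: wait = 46
Sum of waiting times = 127
Average waiting time = 127/6 = 21.1667

21.1667


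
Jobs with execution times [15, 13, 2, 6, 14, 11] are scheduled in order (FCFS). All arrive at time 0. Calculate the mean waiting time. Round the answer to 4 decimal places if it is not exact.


FCFS order (as given): [15, 13, 2, 6, 14, 11]
Waiting times:
  Job 1: wait = 0
  Job 2: wait = 15
  Job 3: wait = 28
  Job 4: wait = 30
  Job 5: wait = 36
  Job 6: wait = 50
Sum of waiting times = 159
Average waiting time = 159/6 = 26.5

26.5


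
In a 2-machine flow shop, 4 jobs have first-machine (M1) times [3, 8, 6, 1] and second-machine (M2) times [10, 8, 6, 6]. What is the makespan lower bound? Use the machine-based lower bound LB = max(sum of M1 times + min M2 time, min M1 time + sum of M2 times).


LB1 = sum(M1 times) + min(M2 times) = 18 + 6 = 24
LB2 = min(M1 times) + sum(M2 times) = 1 + 30 = 31
Lower bound = max(LB1, LB2) = max(24, 31) = 31

31


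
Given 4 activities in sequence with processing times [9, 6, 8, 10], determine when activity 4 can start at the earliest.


Activity 4 starts after activities 1 through 3 complete.
Predecessor durations: [9, 6, 8]
ES = 9 + 6 + 8 = 23

23


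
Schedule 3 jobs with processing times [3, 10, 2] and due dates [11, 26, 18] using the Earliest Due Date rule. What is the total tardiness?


Sort by due date (EDD order): [(3, 11), (2, 18), (10, 26)]
Compute completion times and tardiness:
  Job 1: p=3, d=11, C=3, tardiness=max(0,3-11)=0
  Job 2: p=2, d=18, C=5, tardiness=max(0,5-18)=0
  Job 3: p=10, d=26, C=15, tardiness=max(0,15-26)=0
Total tardiness = 0

0


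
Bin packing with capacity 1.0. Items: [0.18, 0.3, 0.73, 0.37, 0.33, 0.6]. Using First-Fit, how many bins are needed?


Place items sequentially using First-Fit:
  Item 0.18 -> new Bin 1
  Item 0.3 -> Bin 1 (now 0.48)
  Item 0.73 -> new Bin 2
  Item 0.37 -> Bin 1 (now 0.85)
  Item 0.33 -> new Bin 3
  Item 0.6 -> Bin 3 (now 0.93)
Total bins used = 3

3


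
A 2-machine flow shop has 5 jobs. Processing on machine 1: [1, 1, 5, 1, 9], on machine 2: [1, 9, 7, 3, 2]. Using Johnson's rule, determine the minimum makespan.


Apply Johnson's rule:
  Group 1 (a <= b): [(1, 1, 1), (2, 1, 9), (4, 1, 3), (3, 5, 7)]
  Group 2 (a > b): [(5, 9, 2)]
Optimal job order: [1, 2, 4, 3, 5]
Schedule:
  Job 1: M1 done at 1, M2 done at 2
  Job 2: M1 done at 2, M2 done at 11
  Job 4: M1 done at 3, M2 done at 14
  Job 3: M1 done at 8, M2 done at 21
  Job 5: M1 done at 17, M2 done at 23
Makespan = 23

23


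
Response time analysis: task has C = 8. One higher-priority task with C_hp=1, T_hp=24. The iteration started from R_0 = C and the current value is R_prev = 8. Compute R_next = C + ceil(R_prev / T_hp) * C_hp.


R_next = C + ceil(R_prev / T_hp) * C_hp
ceil(8 / 24) = ceil(0.3333) = 1
Interference = 1 * 1 = 1
R_next = 8 + 1 = 9

9


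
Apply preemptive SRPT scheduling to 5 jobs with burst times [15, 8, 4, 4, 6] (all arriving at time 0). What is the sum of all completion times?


Since all jobs arrive at t=0, SRPT equals SPT ordering.
SPT order: [4, 4, 6, 8, 15]
Completion times:
  Job 1: p=4, C=4
  Job 2: p=4, C=8
  Job 3: p=6, C=14
  Job 4: p=8, C=22
  Job 5: p=15, C=37
Total completion time = 4 + 8 + 14 + 22 + 37 = 85

85


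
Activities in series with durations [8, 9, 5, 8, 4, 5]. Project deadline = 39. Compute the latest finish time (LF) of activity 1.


LF(activity 1) = deadline - sum of successor durations
Successors: activities 2 through 6 with durations [9, 5, 8, 4, 5]
Sum of successor durations = 31
LF = 39 - 31 = 8

8


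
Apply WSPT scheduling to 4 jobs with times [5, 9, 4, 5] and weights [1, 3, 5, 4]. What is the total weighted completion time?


Compute p/w ratios and sort ascending (WSPT): [(4, 5), (5, 4), (9, 3), (5, 1)]
Compute weighted completion times:
  Job (p=4,w=5): C=4, w*C=5*4=20
  Job (p=5,w=4): C=9, w*C=4*9=36
  Job (p=9,w=3): C=18, w*C=3*18=54
  Job (p=5,w=1): C=23, w*C=1*23=23
Total weighted completion time = 133

133


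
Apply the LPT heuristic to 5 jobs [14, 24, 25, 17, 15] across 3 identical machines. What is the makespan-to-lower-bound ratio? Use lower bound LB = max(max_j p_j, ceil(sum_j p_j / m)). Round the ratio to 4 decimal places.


LPT order: [25, 24, 17, 15, 14]
Machine loads after assignment: [25, 38, 32]
LPT makespan = 38
Lower bound = max(max_job, ceil(total/3)) = max(25, 32) = 32
Ratio = 38 / 32 = 1.1875

1.1875


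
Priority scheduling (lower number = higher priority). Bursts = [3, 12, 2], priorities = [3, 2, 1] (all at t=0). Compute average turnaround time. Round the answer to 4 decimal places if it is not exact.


Sort by priority (ascending = highest first):
Order: [(1, 2), (2, 12), (3, 3)]
Completion times:
  Priority 1, burst=2, C=2
  Priority 2, burst=12, C=14
  Priority 3, burst=3, C=17
Average turnaround = 33/3 = 11.0

11.0


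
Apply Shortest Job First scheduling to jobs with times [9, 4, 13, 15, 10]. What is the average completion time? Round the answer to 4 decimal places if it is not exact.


SJF order (ascending): [4, 9, 10, 13, 15]
Completion times:
  Job 1: burst=4, C=4
  Job 2: burst=9, C=13
  Job 3: burst=10, C=23
  Job 4: burst=13, C=36
  Job 5: burst=15, C=51
Average completion = 127/5 = 25.4

25.4


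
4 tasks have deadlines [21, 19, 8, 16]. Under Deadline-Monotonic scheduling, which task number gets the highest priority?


Sort tasks by relative deadline (ascending):
  Task 3: deadline = 8
  Task 4: deadline = 16
  Task 2: deadline = 19
  Task 1: deadline = 21
Priority order (highest first): [3, 4, 2, 1]
Highest priority task = 3

3


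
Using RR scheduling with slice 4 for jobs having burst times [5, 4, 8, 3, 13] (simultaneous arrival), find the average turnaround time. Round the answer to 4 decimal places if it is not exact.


Time quantum = 4
Execution trace:
  J1 runs 4 units, time = 4
  J2 runs 4 units, time = 8
  J3 runs 4 units, time = 12
  J4 runs 3 units, time = 15
  J5 runs 4 units, time = 19
  J1 runs 1 units, time = 20
  J3 runs 4 units, time = 24
  J5 runs 4 units, time = 28
  J5 runs 4 units, time = 32
  J5 runs 1 units, time = 33
Finish times: [20, 8, 24, 15, 33]
Average turnaround = 100/5 = 20.0

20.0


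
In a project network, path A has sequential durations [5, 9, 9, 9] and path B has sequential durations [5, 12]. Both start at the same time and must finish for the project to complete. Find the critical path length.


Path A total = 5 + 9 + 9 + 9 = 32
Path B total = 5 + 12 = 17
Critical path = longest path = max(32, 17) = 32

32


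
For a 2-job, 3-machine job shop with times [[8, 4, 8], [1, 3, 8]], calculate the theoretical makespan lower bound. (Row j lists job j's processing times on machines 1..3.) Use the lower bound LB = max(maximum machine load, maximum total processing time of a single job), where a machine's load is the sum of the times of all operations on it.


Machine loads:
  Machine 1: 8 + 1 = 9
  Machine 2: 4 + 3 = 7
  Machine 3: 8 + 8 = 16
Max machine load = 16
Job totals:
  Job 1: 20
  Job 2: 12
Max job total = 20
Lower bound = max(16, 20) = 20

20


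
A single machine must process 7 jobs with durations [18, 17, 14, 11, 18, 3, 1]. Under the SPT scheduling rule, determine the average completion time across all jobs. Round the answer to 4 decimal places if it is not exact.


Sort jobs by processing time (SPT order): [1, 3, 11, 14, 17, 18, 18]
Compute completion times sequentially:
  Job 1: processing = 1, completes at 1
  Job 2: processing = 3, completes at 4
  Job 3: processing = 11, completes at 15
  Job 4: processing = 14, completes at 29
  Job 5: processing = 17, completes at 46
  Job 6: processing = 18, completes at 64
  Job 7: processing = 18, completes at 82
Sum of completion times = 241
Average completion time = 241/7 = 34.4286

34.4286


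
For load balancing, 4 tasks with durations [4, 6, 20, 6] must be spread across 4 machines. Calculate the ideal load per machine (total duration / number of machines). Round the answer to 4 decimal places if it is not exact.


Total processing time = 4 + 6 + 20 + 6 = 36
Number of machines = 4
Ideal balanced load = 36 / 4 = 9.0

9.0


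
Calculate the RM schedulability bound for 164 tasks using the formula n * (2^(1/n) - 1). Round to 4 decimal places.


Compute 2^(1/164) = 1.0042354515
Subtract 1: 1.0042354515 - 1 = 0.0042354515
Multiply by n: 164 * 0.0042354515 = 0.6946140460
Round to 4 dp: 0.6946

0.6946


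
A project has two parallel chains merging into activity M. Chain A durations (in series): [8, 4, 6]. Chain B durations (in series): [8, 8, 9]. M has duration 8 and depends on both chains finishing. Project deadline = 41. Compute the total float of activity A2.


Forward pass: ES(A2) = sum of predecessors on chain A = 8
EF = ES + duration = 8 + 4 = 12
Backward pass: LF(M) = deadline = 41; LS(M) = 41 - 8 = 33
LF(A2) = LS(M) - sum(successors on chain A) = 33 - 6 = 27
LS = LF - duration = 27 - 4 = 23
Total float = LS - ES = 23 - 8 = 15

15


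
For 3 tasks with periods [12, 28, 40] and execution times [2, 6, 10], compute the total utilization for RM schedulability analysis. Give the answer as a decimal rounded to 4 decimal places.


Compute individual utilizations (exact fractions):
  Task 1: C/T = 2/12 = 1/6 (approx. 0.1667)
  Task 2: C/T = 6/28 = 3/14 (approx. 0.2143)
  Task 3: C/T = 10/40 = 1/4 (approx. 0.25)
Total utilization U = 1/6 + 3/14 + 1/4 = 53/84
Rounded to 4 decimal places: U = 0.6310
RM (Liu & Layland) bound for 3 tasks = 0.779763; compare with U = 53/84 (approx. 0.630952)
U <= bound, so schedulable by RM sufficient condition.

0.6310


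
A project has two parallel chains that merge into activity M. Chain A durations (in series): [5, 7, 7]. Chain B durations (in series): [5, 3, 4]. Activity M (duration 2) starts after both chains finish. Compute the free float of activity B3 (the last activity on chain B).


ES(B3) = sum of predecessors on chain B = 8
EF(B3) = ES + duration = 8 + 4 = 12
Successor of B3 is M. ES(M) = max(sum(A), sum(B)) = max(19, 12) = 19
Free float = ES(successor) - EF(current) = 19 - 12 = 7

7


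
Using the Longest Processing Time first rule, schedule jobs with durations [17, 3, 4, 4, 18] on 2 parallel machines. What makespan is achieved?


Sort jobs in decreasing order (LPT): [18, 17, 4, 4, 3]
Assign each job to the least loaded machine:
  Machine 1: jobs [18, 4], load = 22
  Machine 2: jobs [17, 4, 3], load = 24
Makespan = max load = 24

24


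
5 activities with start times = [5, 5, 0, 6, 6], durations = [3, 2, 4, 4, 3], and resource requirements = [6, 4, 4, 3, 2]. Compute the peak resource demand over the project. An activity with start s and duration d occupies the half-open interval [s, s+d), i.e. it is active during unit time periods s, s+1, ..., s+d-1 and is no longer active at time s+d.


Each activity i is active on [start_i, start_i + duration_i).
Compute total resource usage per time slot:
  t=0: active resources = [4], total = 4
  t=1: active resources = [4], total = 4
  t=2: active resources = [4], total = 4
  t=3: active resources = [4], total = 4
  t=4: active resources = [], total = 0
  t=5: active resources = [6, 4], total = 10
  t=6: active resources = [6, 4, 3, 2], total = 15
  t=7: active resources = [6, 3, 2], total = 11
  t=8: active resources = [3, 2], total = 5
  t=9: active resources = [3], total = 3
Peak resource demand = 15

15


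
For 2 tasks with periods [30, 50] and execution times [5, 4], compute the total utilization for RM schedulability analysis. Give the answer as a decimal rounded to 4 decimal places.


Compute individual utilizations (exact fractions):
  Task 1: C/T = 5/30 = 1/6 (approx. 0.1667)
  Task 2: C/T = 4/50 = 2/25 (approx. 0.08)
Total utilization U = 1/6 + 2/25 = 37/150
Rounded to 4 decimal places: U = 0.2467
RM (Liu & Layland) bound for 2 tasks = 0.828427; compare with U = 37/150 (approx. 0.246667)
U <= bound, so schedulable by RM sufficient condition.

0.2467


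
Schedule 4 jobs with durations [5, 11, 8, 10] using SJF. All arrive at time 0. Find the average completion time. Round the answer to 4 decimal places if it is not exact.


SJF order (ascending): [5, 8, 10, 11]
Completion times:
  Job 1: burst=5, C=5
  Job 2: burst=8, C=13
  Job 3: burst=10, C=23
  Job 4: burst=11, C=34
Average completion = 75/4 = 18.75

18.75


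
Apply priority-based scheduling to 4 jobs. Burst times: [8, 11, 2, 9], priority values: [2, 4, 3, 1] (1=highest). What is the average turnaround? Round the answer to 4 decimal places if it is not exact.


Sort by priority (ascending = highest first):
Order: [(1, 9), (2, 8), (3, 2), (4, 11)]
Completion times:
  Priority 1, burst=9, C=9
  Priority 2, burst=8, C=17
  Priority 3, burst=2, C=19
  Priority 4, burst=11, C=30
Average turnaround = 75/4 = 18.75

18.75


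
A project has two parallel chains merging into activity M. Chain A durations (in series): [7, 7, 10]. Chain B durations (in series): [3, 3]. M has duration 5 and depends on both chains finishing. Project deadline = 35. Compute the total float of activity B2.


Forward pass: ES(B2) = sum of predecessors on chain B = 3
EF = ES + duration = 3 + 3 = 6
Backward pass: LF(M) = deadline = 35; LS(M) = 35 - 5 = 30
LF(B2) = LS(M) - sum(successors on chain B) = 30 - 0 = 30
LS = LF - duration = 30 - 3 = 27
Total float = LS - ES = 27 - 3 = 24

24


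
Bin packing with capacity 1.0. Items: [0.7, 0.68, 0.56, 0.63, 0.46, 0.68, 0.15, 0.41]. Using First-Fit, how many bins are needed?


Place items sequentially using First-Fit:
  Item 0.7 -> new Bin 1
  Item 0.68 -> new Bin 2
  Item 0.56 -> new Bin 3
  Item 0.63 -> new Bin 4
  Item 0.46 -> new Bin 5
  Item 0.68 -> new Bin 6
  Item 0.15 -> Bin 1 (now 0.85)
  Item 0.41 -> Bin 3 (now 0.97)
Total bins used = 6

6


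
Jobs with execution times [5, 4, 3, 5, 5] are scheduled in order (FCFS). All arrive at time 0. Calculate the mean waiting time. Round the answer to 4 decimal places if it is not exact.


FCFS order (as given): [5, 4, 3, 5, 5]
Waiting times:
  Job 1: wait = 0
  Job 2: wait = 5
  Job 3: wait = 9
  Job 4: wait = 12
  Job 5: wait = 17
Sum of waiting times = 43
Average waiting time = 43/5 = 8.6

8.6


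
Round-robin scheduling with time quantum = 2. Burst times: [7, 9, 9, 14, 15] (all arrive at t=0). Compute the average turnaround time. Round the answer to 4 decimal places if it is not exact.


Time quantum = 2
Execution trace:
  J1 runs 2 units, time = 2
  J2 runs 2 units, time = 4
  J3 runs 2 units, time = 6
  J4 runs 2 units, time = 8
  J5 runs 2 units, time = 10
  J1 runs 2 units, time = 12
  J2 runs 2 units, time = 14
  J3 runs 2 units, time = 16
  J4 runs 2 units, time = 18
  J5 runs 2 units, time = 20
  J1 runs 2 units, time = 22
  J2 runs 2 units, time = 24
  J3 runs 2 units, time = 26
  J4 runs 2 units, time = 28
  J5 runs 2 units, time = 30
  J1 runs 1 units, time = 31
  J2 runs 2 units, time = 33
  J3 runs 2 units, time = 35
  J4 runs 2 units, time = 37
  J5 runs 2 units, time = 39
  J2 runs 1 units, time = 40
  J3 runs 1 units, time = 41
  J4 runs 2 units, time = 43
  J5 runs 2 units, time = 45
  J4 runs 2 units, time = 47
  J5 runs 2 units, time = 49
  J4 runs 2 units, time = 51
  J5 runs 2 units, time = 53
  J5 runs 1 units, time = 54
Finish times: [31, 40, 41, 51, 54]
Average turnaround = 217/5 = 43.4

43.4


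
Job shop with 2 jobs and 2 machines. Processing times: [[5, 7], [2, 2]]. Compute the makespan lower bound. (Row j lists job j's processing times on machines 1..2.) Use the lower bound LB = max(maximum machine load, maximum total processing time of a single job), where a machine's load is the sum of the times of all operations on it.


Machine loads:
  Machine 1: 5 + 2 = 7
  Machine 2: 7 + 2 = 9
Max machine load = 9
Job totals:
  Job 1: 12
  Job 2: 4
Max job total = 12
Lower bound = max(9, 12) = 12

12


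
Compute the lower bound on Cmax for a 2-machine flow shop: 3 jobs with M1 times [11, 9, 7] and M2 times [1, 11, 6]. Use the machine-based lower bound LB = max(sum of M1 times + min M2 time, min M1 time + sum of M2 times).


LB1 = sum(M1 times) + min(M2 times) = 27 + 1 = 28
LB2 = min(M1 times) + sum(M2 times) = 7 + 18 = 25
Lower bound = max(LB1, LB2) = max(28, 25) = 28

28


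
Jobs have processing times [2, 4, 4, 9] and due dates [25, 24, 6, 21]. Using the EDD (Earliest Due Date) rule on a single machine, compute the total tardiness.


Sort by due date (EDD order): [(4, 6), (9, 21), (4, 24), (2, 25)]
Compute completion times and tardiness:
  Job 1: p=4, d=6, C=4, tardiness=max(0,4-6)=0
  Job 2: p=9, d=21, C=13, tardiness=max(0,13-21)=0
  Job 3: p=4, d=24, C=17, tardiness=max(0,17-24)=0
  Job 4: p=2, d=25, C=19, tardiness=max(0,19-25)=0
Total tardiness = 0

0


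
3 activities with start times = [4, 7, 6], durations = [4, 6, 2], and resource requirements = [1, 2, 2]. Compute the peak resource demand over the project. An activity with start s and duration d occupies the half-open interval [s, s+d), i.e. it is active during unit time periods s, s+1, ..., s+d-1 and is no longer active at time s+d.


Each activity i is active on [start_i, start_i + duration_i).
Compute total resource usage per time slot:
  t=0: active resources = [], total = 0
  t=1: active resources = [], total = 0
  t=2: active resources = [], total = 0
  t=3: active resources = [], total = 0
  t=4: active resources = [1], total = 1
  t=5: active resources = [1], total = 1
  t=6: active resources = [1, 2], total = 3
  t=7: active resources = [1, 2, 2], total = 5
  t=8: active resources = [2], total = 2
  t=9: active resources = [2], total = 2
  t=10: active resources = [2], total = 2
  t=11: active resources = [2], total = 2
  t=12: active resources = [2], total = 2
Peak resource demand = 5

5
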